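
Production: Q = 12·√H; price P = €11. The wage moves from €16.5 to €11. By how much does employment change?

From P·MP_H = w with MP_H = 6·H^(-1/2), the labor demand is H(w) = (66/w)^(2).
At w = 16.5: H = 16. At w = 11: H = 36.
ΔH = 36 − 16 = 20.

ΔH = 20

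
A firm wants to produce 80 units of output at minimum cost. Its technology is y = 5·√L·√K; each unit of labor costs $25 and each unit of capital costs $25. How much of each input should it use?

L* = 16, K* = 16

Cost minimization requires the marginal rate of technical substitution to equal the input-price ratio: MP_L/MP_K = w/r.
Here MP_L/MP_K = (1/2)·(K/L)/(1/2) = (K/L). Setting this equal to 25/25 = 1 gives K = L.
Substituting into y = 80: 5·L^(1/2)·(L)^(1/2) = 80.
Solving, L = 16 and K = 16.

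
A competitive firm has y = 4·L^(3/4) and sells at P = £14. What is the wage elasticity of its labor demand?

ε = -4

MP_L = (3/4)·4·L^(-1/4), so P·MP_L = w gives 42·L^(-1/4) = w.
Solving, L(w) = (42/w)^(4). This is a constant-elasticity form: L ∝ w^(−4), so ε = −4.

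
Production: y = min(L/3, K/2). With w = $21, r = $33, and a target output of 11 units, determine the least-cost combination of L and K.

With a fixed-proportions technology, the cost-minimizing bundle uses no slack in either input: L/3 = K/2 = y.
So L = 3·11 = 33 and K = 2·11 = 22.

L* = 33, K* = 22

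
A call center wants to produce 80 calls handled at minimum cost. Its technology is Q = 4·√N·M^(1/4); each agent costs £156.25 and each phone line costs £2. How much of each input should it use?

N* = 16, M* = 625

Cost minimization requires the marginal rate of technical substitution to equal the input-price ratio: MP_N/MP_M = w/r.
Here MP_N/MP_M = (1/2)·(M/N)/(1/4) = 2·(M/N). Setting this equal to 156.25/2 = 78.125 gives M = 39.0625N.
Substituting into Q = 80: 4·N^(1/2)·(39.0625N)^(1/4) = 80.
Solving, N = 16 and M = 625.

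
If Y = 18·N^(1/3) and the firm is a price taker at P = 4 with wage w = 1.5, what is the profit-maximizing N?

N* = 64

MP_N = (1/3)·18·N^(-2/3) = 6·N^(-2/3).
Profit maximization for a price taker requires P·MP_N = w: 4·6·N^(-2/3) = 1.5.
So N^(-2/3) = 0.0625, which gives N = 64.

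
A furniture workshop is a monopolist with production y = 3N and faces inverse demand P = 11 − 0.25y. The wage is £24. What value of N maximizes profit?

N* = 2

Marginal revenue from the inverse demand is MR = 11 − 0.5y.
The marginal product is MP_N = 3.
A monopolist hires until marginal revenue product equals the wage: MR·MP_N = w.
(11 − 1.5N)·3 = 24, so N = 2.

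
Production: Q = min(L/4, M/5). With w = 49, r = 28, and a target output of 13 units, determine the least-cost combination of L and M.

With a fixed-proportions technology, the cost-minimizing bundle uses no slack in either input: L/4 = M/5 = Q.
So L = 4·13 = 52 and M = 5·13 = 65.

L* = 52, M* = 65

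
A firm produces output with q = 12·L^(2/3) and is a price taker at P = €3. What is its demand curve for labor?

MP_L = (2/3)·12·L^(-1/3) = 8·L^(-1/3).
Setting P·MP_L = w: 24·L^(-1/3) = w.
Solving for L: L^(-1/3) = w/24, so L = (24/w)^(3).

L(w) = 13824/w³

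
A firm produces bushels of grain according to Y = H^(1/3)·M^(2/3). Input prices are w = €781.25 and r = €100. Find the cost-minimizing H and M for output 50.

H* = 8, M* = 125

Cost minimization requires the marginal rate of technical substitution to equal the input-price ratio: MP_H/MP_M = w/r.
Here MP_H/MP_M = (1/3)·(M/H)/(2/3) = 0.5·(M/H). Setting this equal to 781.25/100 = 7.8125 gives M = 15.625H.
Substituting into Y = 50: H^(1/3)·(15.625H)^(2/3) = 50.
Solving, H = 8 and M = 125.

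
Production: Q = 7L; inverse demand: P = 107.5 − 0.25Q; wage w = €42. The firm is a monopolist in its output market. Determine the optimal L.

Marginal revenue from the inverse demand is MR = 107.5 − 0.5Q.
The marginal product is MP_L = 7.
A monopolist hires until marginal revenue product equals the wage: MR·MP_L = w.
(107.5 − 3.5L)·7 = 42, so L = 29.

L* = 29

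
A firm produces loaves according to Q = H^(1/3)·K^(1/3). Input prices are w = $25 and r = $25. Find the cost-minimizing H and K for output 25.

Cost minimization requires the marginal rate of technical substitution to equal the input-price ratio: MP_H/MP_K = w/r.
Here MP_H/MP_K = (1/3)·(K/H)/(1/3) = (K/H). Setting this equal to 25/25 = 1 gives K = H.
Substituting into Q = 25: H^(1/3)·(H)^(1/3) = 25.
Solving, H = 125 and K = 125.

H* = 125, K* = 125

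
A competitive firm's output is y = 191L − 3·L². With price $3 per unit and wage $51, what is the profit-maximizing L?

The marginal product of L is MP_L = 191 − 6L.
A price-taking firm hires until the value of the marginal product equals the wage: P·MP_L = w, so 3·(191 − 6L) = 51.
Then 191 − 6L = 17, giving L = 29.

L* = 29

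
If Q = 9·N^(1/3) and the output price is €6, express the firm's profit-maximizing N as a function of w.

N(w) = (18/w)^(3/2)

MP_N = (1/3)·9·N^(-2/3) = 3·N^(-2/3).
Setting P·MP_N = w: 18·N^(-2/3) = w.
Solving for N: N^(-2/3) = w/18, so N = (18/w)^(3/2).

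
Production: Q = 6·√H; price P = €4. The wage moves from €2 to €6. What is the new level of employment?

H* = 4

From P·MP_H = w with MP_H = 3·H^(-1/2), the labor demand is H(w) = (12/w)^(2).
At w = 2: H = 36. At w = 6: H = 4.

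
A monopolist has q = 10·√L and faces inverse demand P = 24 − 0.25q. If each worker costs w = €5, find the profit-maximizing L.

L* = 16

Marginal revenue from the inverse demand is MR = 24 − 0.5q.
The marginal product is MP_L = 5·L^(-1/2).
A monopolist hires until marginal revenue product equals the wage: MR·MP_L = w.
At L, q = 10·√L. Substituting and solving: (24 − 5·√L)·5·L^(-1/2) = 5 gives L = 16.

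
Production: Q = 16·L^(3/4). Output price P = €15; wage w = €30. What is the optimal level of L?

MP_L = (3/4)·16·L^(-1/4) = 12·L^(-1/4).
Profit maximization for a price taker requires P·MP_L = w: 15·12·L^(-1/4) = 30.
So L^(-1/4) = 1/6, which gives L = 1296.

L* = 1296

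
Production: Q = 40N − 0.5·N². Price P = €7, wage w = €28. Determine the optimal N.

N* = 36

The marginal product of N is MP_N = 40 − N.
A price-taking firm hires until the value of the marginal product equals the wage: P·MP_N = w, so 7·(40 − N) = 28.
Then 40 − N = 4, giving N = 36.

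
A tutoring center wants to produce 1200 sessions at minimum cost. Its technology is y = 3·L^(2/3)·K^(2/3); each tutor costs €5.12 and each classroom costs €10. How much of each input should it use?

Cost minimization requires the marginal rate of technical substitution to equal the input-price ratio: MP_L/MP_K = w/r.
Here MP_L/MP_K = (2/3)·(K/L)/(2/3) = (K/L). Setting this equal to 5.12/10 = 0.512 gives K = 0.512L.
Substituting into y = 1200: 3·L^(2/3)·(0.512L)^(2/3) = 1200.
Solving, L = 125 and K = 64.

L* = 125, K* = 64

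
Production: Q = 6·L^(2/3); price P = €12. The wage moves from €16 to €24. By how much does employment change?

From P·MP_L = w with MP_L = 4·L^(-1/3), the labor demand is L(w) = (48/w)^(3).
At w = 16: L = 27. At w = 24: L = 8.
ΔL = 8 − 27 = -19.

ΔL = -19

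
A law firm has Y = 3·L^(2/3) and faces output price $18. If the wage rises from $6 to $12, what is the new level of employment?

L* = 27

From P·MP_L = w with MP_L = 2·L^(-1/3), the labor demand is L(w) = (36/w)^(3).
At w = 6: L = 216. At w = 12: L = 27.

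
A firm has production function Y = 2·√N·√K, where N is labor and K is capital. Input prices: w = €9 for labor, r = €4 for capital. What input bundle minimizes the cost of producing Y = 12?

N* = 4, K* = 9

Cost minimization requires the marginal rate of technical substitution to equal the input-price ratio: MP_N/MP_K = w/r.
Here MP_N/MP_K = (1/2)·(K/N)/(1/2) = (K/N). Setting this equal to 9/4 = 2.25 gives K = 2.25N.
Substituting into Y = 12: 2·N^(1/2)·(2.25N)^(1/2) = 12.
Solving, N = 4 and K = 9.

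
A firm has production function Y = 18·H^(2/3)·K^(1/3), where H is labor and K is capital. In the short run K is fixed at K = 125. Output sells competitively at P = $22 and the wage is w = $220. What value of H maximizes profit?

With K = 125, MP_H = (2/3)·18·H^(-1/3)·125^(1/3) = 60·H^(-1/3).
Profit maximization for a price taker requires P·MP_H = w: 22·60·H^(-1/3) = 220.
So H^(-1/3) = 1/6, which gives H = 216.

H* = 216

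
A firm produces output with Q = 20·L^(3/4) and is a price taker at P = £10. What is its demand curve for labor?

MP_L = (3/4)·20·L^(-1/4) = 15·L^(-1/4).
Setting P·MP_L = w: 150·L^(-1/4) = w.
Solving for L: L^(-1/4) = w/150, so L = (150/w)^(4).

L(w) = (150/w)^(4)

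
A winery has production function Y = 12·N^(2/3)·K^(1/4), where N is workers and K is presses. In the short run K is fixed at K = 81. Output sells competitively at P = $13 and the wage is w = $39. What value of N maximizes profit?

N* = 512

With K = 81, MP_N = (2/3)·12·N^(-1/3)·81^(1/4) = 24·N^(-1/3).
Profit maximization for a price taker requires P·MP_N = w: 13·24·N^(-1/3) = 39.
So N^(-1/3) = 0.125, which gives N = 512.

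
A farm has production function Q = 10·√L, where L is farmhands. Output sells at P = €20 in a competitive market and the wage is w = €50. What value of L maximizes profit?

L* = 4

MP_L = (1/2)·10·L^(-1/2) = 5·L^(-1/2).
Profit maximization for a price taker requires P·MP_L = w: 20·5·L^(-1/2) = 50.
So L^(-1/2) = 0.5, which gives L = 4.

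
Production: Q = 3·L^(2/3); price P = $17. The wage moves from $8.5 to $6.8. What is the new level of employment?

L* = 125

From P·MP_L = w with MP_L = 2·L^(-1/3), the labor demand is L(w) = (34/w)^(3).
At w = 8.5: L = 64. At w = 6.8: L = 125.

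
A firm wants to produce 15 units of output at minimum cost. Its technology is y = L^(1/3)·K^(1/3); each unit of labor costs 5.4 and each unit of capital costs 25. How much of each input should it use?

L* = 125, K* = 27

Cost minimization requires the marginal rate of technical substitution to equal the input-price ratio: MP_L/MP_K = w/r.
Here MP_L/MP_K = (1/3)·(K/L)/(1/3) = (K/L). Setting this equal to 5.4/25 = 0.216 gives K = 0.216L.
Substituting into y = 15: L^(1/3)·(0.216L)^(1/3) = 15.
Solving, L = 125 and K = 27.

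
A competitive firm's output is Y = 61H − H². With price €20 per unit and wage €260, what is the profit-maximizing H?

H* = 24

The marginal product of H is MP_H = 61 − 2H.
A price-taking firm hires until the value of the marginal product equals the wage: P·MP_H = w, so 20·(61 − 2H) = 260.
Then 61 − 2H = 13, giving H = 24.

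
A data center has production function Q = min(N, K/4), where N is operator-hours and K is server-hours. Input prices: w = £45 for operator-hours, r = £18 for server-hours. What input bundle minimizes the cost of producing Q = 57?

With a fixed-proportions technology, the cost-minimizing bundle uses no slack in either input: N = K/4 = Q.
So N = 57 and K = 4·57 = 228.

N* = 57, K* = 228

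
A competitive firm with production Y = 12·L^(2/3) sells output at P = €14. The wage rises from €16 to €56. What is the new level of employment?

L* = 8

From P·MP_L = w with MP_L = 8·L^(-1/3), the labor demand is L(w) = (112/w)^(3).
At w = 16: L = 343. At w = 56: L = 8.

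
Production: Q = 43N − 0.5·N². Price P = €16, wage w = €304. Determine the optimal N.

The marginal product of N is MP_N = 43 − N.
A price-taking firm hires until the value of the marginal product equals the wage: P·MP_N = w, so 16·(43 − N) = 304.
Then 43 − N = 19, giving N = 24.

N* = 24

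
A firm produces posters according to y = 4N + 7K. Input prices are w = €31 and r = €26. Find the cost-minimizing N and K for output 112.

N* = 0, K* = 16

The inputs are perfect substitutes, so the firm uses whichever has the lower cost per unit of output.
Cost per unit of output via N is w/4 = 7.75; via K it is r/7 = 26/7. K is cheaper.
Producing y = 112 with K alone: N = 0, K = 16.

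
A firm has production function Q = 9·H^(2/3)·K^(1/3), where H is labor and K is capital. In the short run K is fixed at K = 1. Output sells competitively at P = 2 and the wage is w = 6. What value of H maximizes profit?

With K = 1, MP_H = (2/3)·9·H^(-1/3)·1^(1/3) = 6·H^(-1/3).
Profit maximization for a price taker requires P·MP_H = w: 2·6·H^(-1/3) = 6.
So H^(-1/3) = 0.5, which gives H = 8.

H* = 8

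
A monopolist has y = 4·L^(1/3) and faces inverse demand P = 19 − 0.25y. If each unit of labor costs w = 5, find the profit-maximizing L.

Marginal revenue from the inverse demand is MR = 19 − 0.5y.
The marginal product is MP_L = (4/3)·L^(-2/3).
A monopolist hires until marginal revenue product equals the wage: MR·MP_L = w.
At L, y = 4·L^(1/3). Substituting and solving: (19 − 2·L^(1/3))·(4/3)·L^(-2/3) = 5 gives L = 8.

L* = 8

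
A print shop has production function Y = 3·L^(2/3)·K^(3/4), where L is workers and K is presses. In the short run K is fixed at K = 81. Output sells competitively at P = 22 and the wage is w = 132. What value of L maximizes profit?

With K = 81, MP_L = (2/3)·3·L^(-1/3)·81^(3/4) = 54·L^(-1/3).
Profit maximization for a price taker requires P·MP_L = w: 22·54·L^(-1/3) = 132.
So L^(-1/3) = 1/9, which gives L = 729.

L* = 729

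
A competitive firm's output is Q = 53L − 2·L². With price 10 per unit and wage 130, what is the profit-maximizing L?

The marginal product of L is MP_L = 53 − 4L.
A price-taking firm hires until the value of the marginal product equals the wage: P·MP_L = w, so 10·(53 − 4L) = 130.
Then 53 − 4L = 13, giving L = 10.

L* = 10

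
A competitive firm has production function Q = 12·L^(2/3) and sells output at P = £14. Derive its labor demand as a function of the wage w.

MP_L = (2/3)·12·L^(-1/3) = 8·L^(-1/3).
Setting P·MP_L = w: 112·L^(-1/3) = w.
Solving for L: L^(-1/3) = w/112, so L = (112/w)^(3).

L(w) = 1404928/w³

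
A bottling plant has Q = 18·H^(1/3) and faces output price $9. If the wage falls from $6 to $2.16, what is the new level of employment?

From P·MP_H = w with MP_H = 6·H^(-2/3), the labor demand is H(w) = (54/w)^(3/2).
At w = 6: H = 27. At w = 2.16: H = 125.

H* = 125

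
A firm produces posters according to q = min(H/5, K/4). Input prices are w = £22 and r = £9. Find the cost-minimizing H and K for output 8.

H* = 40, K* = 32

With a fixed-proportions technology, the cost-minimizing bundle uses no slack in either input: H/5 = K/4 = q.
So H = 5·8 = 40 and K = 4·8 = 32.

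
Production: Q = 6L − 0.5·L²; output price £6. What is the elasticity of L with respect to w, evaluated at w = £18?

From P·MP_L = w with MP_L = 6 − L, labor demand is L(w) = 6 − w/6.
dL/dw = −1/(6) = -1/6.
At w = 18, L = 3, so ε = (dL/dw)·(w/L) = (-1/6)·(18/3) = -1.

ε = -1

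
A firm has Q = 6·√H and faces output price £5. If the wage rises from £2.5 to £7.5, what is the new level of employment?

From P·MP_H = w with MP_H = 3·H^(-1/2), the labor demand is H(w) = (15/w)^(2).
At w = 2.5: H = 36. At w = 7.5: H = 4.

H* = 4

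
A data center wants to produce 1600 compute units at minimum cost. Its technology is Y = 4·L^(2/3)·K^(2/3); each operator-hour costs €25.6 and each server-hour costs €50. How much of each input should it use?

L* = 125, K* = 64

Cost minimization requires the marginal rate of technical substitution to equal the input-price ratio: MP_L/MP_K = w/r.
Here MP_L/MP_K = (2/3)·(K/L)/(2/3) = (K/L). Setting this equal to 25.6/50 = 0.512 gives K = 0.512L.
Substituting into Y = 1600: 4·L^(2/3)·(0.512L)^(2/3) = 1600.
Solving, L = 125 and K = 64.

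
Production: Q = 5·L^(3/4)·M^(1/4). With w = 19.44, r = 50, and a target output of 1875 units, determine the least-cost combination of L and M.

Cost minimization requires the marginal rate of technical substitution to equal the input-price ratio: MP_L/MP_M = w/r.
Here MP_L/MP_M = (3/4)·(M/L)/(1/4) = 3·(M/L). Setting this equal to 19.44/50 = 0.3888 gives M = 0.1296L.
Substituting into Q = 1875: 5·L^(3/4)·(0.1296L)^(1/4) = 1875.
Solving, L = 625 and M = 81.

L* = 625, M* = 81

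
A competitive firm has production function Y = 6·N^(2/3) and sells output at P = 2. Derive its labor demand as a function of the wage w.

N(w) = 512/w³

MP_N = (2/3)·6·N^(-1/3) = 4·N^(-1/3).
Setting P·MP_N = w: 8·N^(-1/3) = w.
Solving for N: N^(-1/3) = w/8, so N = (8/w)^(3).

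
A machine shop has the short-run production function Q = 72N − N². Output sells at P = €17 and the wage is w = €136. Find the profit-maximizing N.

The marginal product of N is MP_N = 72 − 2N.
A price-taking firm hires until the value of the marginal product equals the wage: P·MP_N = w, so 17·(72 − 2N) = 136.
Then 72 − 2N = 8, giving N = 32.

N* = 32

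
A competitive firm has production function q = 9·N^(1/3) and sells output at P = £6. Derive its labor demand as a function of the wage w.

N(w) = (18/w)^(3/2)

MP_N = (1/3)·9·N^(-2/3) = 3·N^(-2/3).
Setting P·MP_N = w: 18·N^(-2/3) = w.
Solving for N: N^(-2/3) = w/18, so N = (18/w)^(3/2).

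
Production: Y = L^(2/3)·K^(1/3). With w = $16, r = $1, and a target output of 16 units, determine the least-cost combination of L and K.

Cost minimization requires the marginal rate of technical substitution to equal the input-price ratio: MP_L/MP_K = w/r.
Here MP_L/MP_K = (2/3)·(K/L)/(1/3) = 2·(K/L). Setting this equal to 16/1 = 16 gives K = 8L.
Substituting into Y = 16: L^(2/3)·(8L)^(1/3) = 16.
Solving, L = 8 and K = 64.

L* = 8, K* = 64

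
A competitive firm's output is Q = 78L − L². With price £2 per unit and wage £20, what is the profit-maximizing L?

The marginal product of L is MP_L = 78 − 2L.
A price-taking firm hires until the value of the marginal product equals the wage: P·MP_L = w, so 2·(78 − 2L) = 20.
Then 78 − 2L = 10, giving L = 34.

L* = 34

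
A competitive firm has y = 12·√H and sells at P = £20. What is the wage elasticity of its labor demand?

MP_H = (1/2)·12·H^(-1/2), so P·MP_H = w gives 120·H^(-1/2) = w.
Solving, H(w) = (120/w)^(2). This is a constant-elasticity form: H ∝ w^(−2), so ε = −2.

ε = -2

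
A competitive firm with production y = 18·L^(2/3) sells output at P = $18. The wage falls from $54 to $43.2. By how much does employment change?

ΔL = 61

From P·MP_L = w with MP_L = 12·L^(-1/3), the labor demand is L(w) = (216/w)^(3).
At w = 54: L = 64. At w = 43.2: L = 125.
ΔL = 125 − 64 = 61.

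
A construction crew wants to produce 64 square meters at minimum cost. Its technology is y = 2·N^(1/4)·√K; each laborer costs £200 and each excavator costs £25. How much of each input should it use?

Cost minimization requires the marginal rate of technical substitution to equal the input-price ratio: MP_N/MP_K = w/r.
Here MP_N/MP_K = (1/4)·(K/N)/(1/2) = 0.5·(K/N). Setting this equal to 200/25 = 8 gives K = 16N.
Substituting into y = 64: 2·N^(1/4)·(16N)^(1/2) = 64.
Solving, N = 16 and K = 256.

N* = 16, K* = 256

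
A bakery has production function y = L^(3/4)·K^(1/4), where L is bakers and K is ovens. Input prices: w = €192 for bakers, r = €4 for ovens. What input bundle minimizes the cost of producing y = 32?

L* = 16, K* = 256

Cost minimization requires the marginal rate of technical substitution to equal the input-price ratio: MP_L/MP_K = w/r.
Here MP_L/MP_K = (3/4)·(K/L)/(1/4) = 3·(K/L). Setting this equal to 192/4 = 48 gives K = 16L.
Substituting into y = 32: L^(3/4)·(16L)^(1/4) = 32.
Solving, L = 16 and K = 256.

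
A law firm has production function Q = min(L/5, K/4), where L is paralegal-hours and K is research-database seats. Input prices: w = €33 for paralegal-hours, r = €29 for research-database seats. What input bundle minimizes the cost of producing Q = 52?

L* = 260, K* = 208

With a fixed-proportions technology, the cost-minimizing bundle uses no slack in either input: L/5 = K/4 = Q.
So L = 5·52 = 260 and K = 4·52 = 208.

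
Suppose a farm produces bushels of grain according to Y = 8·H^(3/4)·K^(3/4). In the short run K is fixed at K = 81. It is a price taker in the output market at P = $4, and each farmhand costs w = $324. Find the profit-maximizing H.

H* = 16

With K = 81, MP_H = (3/4)·8·H^(-1/4)·81^(3/4) = 162·H^(-1/4).
Profit maximization for a price taker requires P·MP_H = w: 4·162·H^(-1/4) = 324.
So H^(-1/4) = 0.5, which gives H = 16.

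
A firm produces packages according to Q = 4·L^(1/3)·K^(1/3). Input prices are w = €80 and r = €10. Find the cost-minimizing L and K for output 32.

L* = 8, K* = 64

Cost minimization requires the marginal rate of technical substitution to equal the input-price ratio: MP_L/MP_K = w/r.
Here MP_L/MP_K = (1/3)·(K/L)/(1/3) = (K/L). Setting this equal to 80/10 = 8 gives K = 8L.
Substituting into Q = 32: 4·L^(1/3)·(8L)^(1/3) = 32.
Solving, L = 8 and K = 64.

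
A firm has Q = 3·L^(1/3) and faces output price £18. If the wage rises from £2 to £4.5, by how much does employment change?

ΔL = -19

From P·MP_L = w with MP_L = L^(-2/3), the labor demand is L(w) = (18/w)^(3/2).
At w = 2: L = 27. At w = 4.5: L = 8.
ΔL = 8 − 27 = -19.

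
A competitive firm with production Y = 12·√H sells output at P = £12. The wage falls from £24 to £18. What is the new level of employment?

From P·MP_H = w with MP_H = 6·H^(-1/2), the labor demand is H(w) = (72/w)^(2).
At w = 24: H = 9. At w = 18: H = 16.

H* = 16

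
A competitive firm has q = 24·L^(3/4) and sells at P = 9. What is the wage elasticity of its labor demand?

MP_L = (3/4)·24·L^(-1/4), so P·MP_L = w gives 162·L^(-1/4) = w.
Solving, L(w) = (162/w)^(4). This is a constant-elasticity form: L ∝ w^(−4), so ε = −4.

ε = -4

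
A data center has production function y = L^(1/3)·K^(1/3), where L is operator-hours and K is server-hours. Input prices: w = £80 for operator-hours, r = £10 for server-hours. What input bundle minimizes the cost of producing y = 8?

Cost minimization requires the marginal rate of technical substitution to equal the input-price ratio: MP_L/MP_K = w/r.
Here MP_L/MP_K = (1/3)·(K/L)/(1/3) = (K/L). Setting this equal to 80/10 = 8 gives K = 8L.
Substituting into y = 8: L^(1/3)·(8L)^(1/3) = 8.
Solving, L = 8 and K = 64.

L* = 8, K* = 64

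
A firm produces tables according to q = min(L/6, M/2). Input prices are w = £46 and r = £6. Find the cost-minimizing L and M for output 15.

With a fixed-proportions technology, the cost-minimizing bundle uses no slack in either input: L/6 = M/2 = q.
So L = 6·15 = 90 and M = 2·15 = 30.

L* = 90, M* = 30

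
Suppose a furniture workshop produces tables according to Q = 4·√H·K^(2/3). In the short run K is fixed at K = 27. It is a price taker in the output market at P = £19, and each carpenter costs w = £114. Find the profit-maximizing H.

H* = 9

With K = 27, MP_H = (1/2)·4·H^(-1/2)·27^(2/3) = 18·H^(-1/2).
Profit maximization for a price taker requires P·MP_H = w: 19·18·H^(-1/2) = 114.
So H^(-1/2) = 1/3, which gives H = 9.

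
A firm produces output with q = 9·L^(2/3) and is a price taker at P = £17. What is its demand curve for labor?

MP_L = (2/3)·9·L^(-1/3) = 6·L^(-1/3).
Setting P·MP_L = w: 102·L^(-1/3) = w.
Solving for L: L^(-1/3) = w/102, so L = (102/w)^(3).

L(w) = 1061208/w³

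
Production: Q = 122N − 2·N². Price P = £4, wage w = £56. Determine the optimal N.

N* = 27

The marginal product of N is MP_N = 122 − 4N.
A price-taking firm hires until the value of the marginal product equals the wage: P·MP_N = w, so 4·(122 − 4N) = 56.
Then 122 − 4N = 14, giving N = 27.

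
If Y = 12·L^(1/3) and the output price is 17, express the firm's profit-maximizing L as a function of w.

MP_L = (1/3)·12·L^(-2/3) = 4·L^(-2/3).
Setting P·MP_L = w: 68·L^(-2/3) = w.
Solving for L: L^(-2/3) = w/68, so L = (68/w)^(3/2).

L(w) = (68/w)^(3/2)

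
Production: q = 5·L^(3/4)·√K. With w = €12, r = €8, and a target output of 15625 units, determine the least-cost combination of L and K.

Cost minimization requires the marginal rate of technical substitution to equal the input-price ratio: MP_L/MP_K = w/r.
Here MP_L/MP_K = (3/4)·(K/L)/(1/2) = 1.5·(K/L). Setting this equal to 12/8 = 1.5 gives K = L.
Substituting into q = 15625: 5·L^(3/4)·(L)^(1/2) = 15625.
Solving, L = 625 and K = 625.

L* = 625, K* = 625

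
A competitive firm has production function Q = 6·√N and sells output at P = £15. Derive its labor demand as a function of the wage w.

N(w) = 2025/w²

MP_N = (1/2)·6·N^(-1/2) = 3·N^(-1/2).
Setting P·MP_N = w: 45·N^(-1/2) = w.
Solving for N: N^(-1/2) = w/45, so N = (45/w)^(2).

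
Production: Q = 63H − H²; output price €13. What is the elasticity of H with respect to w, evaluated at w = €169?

ε = -0.26

From P·MP_H = w with MP_H = 63 − 2H, labor demand is H(w) = (63 − w/13)/2.
dH/dw = −1/(26) = -1/26.
At w = 169, H = 25, so ε = (dH/dw)·(w/H) = (-1/26)·(169/25) = -0.26.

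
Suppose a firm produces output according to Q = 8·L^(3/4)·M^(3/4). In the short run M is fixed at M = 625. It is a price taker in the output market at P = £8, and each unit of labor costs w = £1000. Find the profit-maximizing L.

With M = 625, MP_L = (3/4)·8·L^(-1/4)·625^(3/4) = 750·L^(-1/4).
Profit maximization for a price taker requires P·MP_L = w: 8·750·L^(-1/4) = 1000.
So L^(-1/4) = 1/6, which gives L = 1296.

L* = 1296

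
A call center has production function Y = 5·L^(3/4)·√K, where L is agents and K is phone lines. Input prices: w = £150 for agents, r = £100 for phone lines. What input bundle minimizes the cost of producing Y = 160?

L* = 16, K* = 16

Cost minimization requires the marginal rate of technical substitution to equal the input-price ratio: MP_L/MP_K = w/r.
Here MP_L/MP_K = (3/4)·(K/L)/(1/2) = 1.5·(K/L). Setting this equal to 150/100 = 1.5 gives K = L.
Substituting into Y = 160: 5·L^(3/4)·(L)^(1/2) = 160.
Solving, L = 16 and K = 16.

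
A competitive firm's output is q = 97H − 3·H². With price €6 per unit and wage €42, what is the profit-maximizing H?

The marginal product of H is MP_H = 97 − 6H.
A price-taking firm hires until the value of the marginal product equals the wage: P·MP_H = w, so 6·(97 − 6H) = 42.
Then 97 − 6H = 7, giving H = 15.

H* = 15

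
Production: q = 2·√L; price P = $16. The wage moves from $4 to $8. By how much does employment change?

ΔL = -12

From P·MP_L = w with MP_L = L^(-1/2), the labor demand is L(w) = (16/w)^(2).
At w = 4: L = 16. At w = 8: L = 4.
ΔL = 4 − 16 = -12.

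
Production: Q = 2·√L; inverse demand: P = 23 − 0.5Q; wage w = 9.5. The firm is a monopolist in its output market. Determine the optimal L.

Marginal revenue from the inverse demand is MR = 23 − Q.
The marginal product is MP_L = L^(-1/2).
A monopolist hires until marginal revenue product equals the wage: MR·MP_L = w.
At L, Q = 2·√L. Substituting and solving: (23 − 2·√L)·L^(-1/2) = 9.5 gives L = 4.

L* = 4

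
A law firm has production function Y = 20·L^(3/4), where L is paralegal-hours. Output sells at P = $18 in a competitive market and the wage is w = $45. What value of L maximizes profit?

L* = 1296

MP_L = (3/4)·20·L^(-1/4) = 15·L^(-1/4).
Profit maximization for a price taker requires P·MP_L = w: 18·15·L^(-1/4) = 45.
So L^(-1/4) = 1/6, which gives L = 1296.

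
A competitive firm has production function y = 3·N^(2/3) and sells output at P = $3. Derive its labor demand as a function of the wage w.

N(w) = 216/w³

MP_N = (2/3)·3·N^(-1/3) = 2·N^(-1/3).
Setting P·MP_N = w: 6·N^(-1/3) = w.
Solving for N: N^(-1/3) = w/6, so N = (6/w)^(3).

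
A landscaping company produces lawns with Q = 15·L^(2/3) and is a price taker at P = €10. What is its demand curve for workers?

L(w) = 1000000/w³

MP_L = (2/3)·15·L^(-1/3) = 10·L^(-1/3).
Setting P·MP_L = w: 100·L^(-1/3) = w.
Solving for L: L^(-1/3) = w/100, so L = (100/w)^(3).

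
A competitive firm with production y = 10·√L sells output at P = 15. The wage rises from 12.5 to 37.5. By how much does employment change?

ΔL = -32

From P·MP_L = w with MP_L = 5·L^(-1/2), the labor demand is L(w) = (75/w)^(2).
At w = 12.5: L = 36. At w = 37.5: L = 4.
ΔL = 4 − 36 = -32.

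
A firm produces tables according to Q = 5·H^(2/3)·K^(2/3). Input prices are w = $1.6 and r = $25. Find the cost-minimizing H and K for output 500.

H* = 125, K* = 8

Cost minimization requires the marginal rate of technical substitution to equal the input-price ratio: MP_H/MP_K = w/r.
Here MP_H/MP_K = (2/3)·(K/H)/(2/3) = (K/H). Setting this equal to 1.6/25 = 0.064 gives K = 0.064H.
Substituting into Q = 500: 5·H^(2/3)·(0.064H)^(2/3) = 500.
Solving, H = 125 and K = 8.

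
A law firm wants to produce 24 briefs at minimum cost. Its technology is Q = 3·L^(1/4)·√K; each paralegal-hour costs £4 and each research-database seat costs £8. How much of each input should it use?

Cost minimization requires the marginal rate of technical substitution to equal the input-price ratio: MP_L/MP_K = w/r.
Here MP_L/MP_K = (1/4)·(K/L)/(1/2) = 0.5·(K/L). Setting this equal to 4/8 = 0.5 gives K = L.
Substituting into Q = 24: 3·L^(1/4)·(L)^(1/2) = 24.
Solving, L = 16 and K = 16.

L* = 16, K* = 16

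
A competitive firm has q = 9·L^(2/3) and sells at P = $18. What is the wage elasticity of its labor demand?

ε = -3

MP_L = (2/3)·9·L^(-1/3), so P·MP_L = w gives 108·L^(-1/3) = w.
Solving, L(w) = (108/w)^(3). This is a constant-elasticity form: L ∝ w^(−3), so ε = −3.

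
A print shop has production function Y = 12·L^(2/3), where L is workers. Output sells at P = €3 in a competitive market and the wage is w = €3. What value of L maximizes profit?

L* = 512

MP_L = (2/3)·12·L^(-1/3) = 8·L^(-1/3).
Profit maximization for a price taker requires P·MP_L = w: 3·8·L^(-1/3) = 3.
So L^(-1/3) = 0.125, which gives L = 512.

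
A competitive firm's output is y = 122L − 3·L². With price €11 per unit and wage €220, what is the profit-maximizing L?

The marginal product of L is MP_L = 122 − 6L.
A price-taking firm hires until the value of the marginal product equals the wage: P·MP_L = w, so 11·(122 − 6L) = 220.
Then 122 − 6L = 20, giving L = 17.

L* = 17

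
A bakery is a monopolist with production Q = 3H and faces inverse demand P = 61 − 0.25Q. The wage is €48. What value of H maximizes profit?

H* = 30

Marginal revenue from the inverse demand is MR = 61 − 0.5Q.
The marginal product is MP_H = 3.
A monopolist hires until marginal revenue product equals the wage: MR·MP_H = w.
(61 − 1.5H)·3 = 48, so H = 30.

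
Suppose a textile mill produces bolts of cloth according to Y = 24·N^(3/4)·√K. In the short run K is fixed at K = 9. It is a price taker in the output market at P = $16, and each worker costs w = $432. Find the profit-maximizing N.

N* = 16

With K = 9, MP_N = (3/4)·24·N^(-1/4)·9^(1/2) = 54·N^(-1/4).
Profit maximization for a price taker requires P·MP_N = w: 16·54·N^(-1/4) = 432.
So N^(-1/4) = 0.5, which gives N = 16.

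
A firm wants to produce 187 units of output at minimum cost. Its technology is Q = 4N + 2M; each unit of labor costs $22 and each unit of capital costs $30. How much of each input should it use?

The inputs are perfect substitutes, so the firm uses whichever has the lower cost per unit of output.
Cost per unit of output via N is w/4 = 5.5; via M it is r/2 = 15. N is cheaper.
Producing Q = 187 with N alone: N = 46.75, M = 0.

N* = 46.75, M* = 0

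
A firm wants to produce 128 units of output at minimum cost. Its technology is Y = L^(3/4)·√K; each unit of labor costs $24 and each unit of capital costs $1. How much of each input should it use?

L* = 16, K* = 256

Cost minimization requires the marginal rate of technical substitution to equal the input-price ratio: MP_L/MP_K = w/r.
Here MP_L/MP_K = (3/4)·(K/L)/(1/2) = 1.5·(K/L). Setting this equal to 24/1 = 24 gives K = 16L.
Substituting into Y = 128: L^(3/4)·(16L)^(1/2) = 128.
Solving, L = 16 and K = 256.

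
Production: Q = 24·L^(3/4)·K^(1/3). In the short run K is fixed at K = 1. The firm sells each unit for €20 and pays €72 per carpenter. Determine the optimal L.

With K = 1, MP_L = (3/4)·24·L^(-1/4)·1^(1/3) = 18·L^(-1/4).
Profit maximization for a price taker requires P·MP_L = w: 20·18·L^(-1/4) = 72.
So L^(-1/4) = 0.2, which gives L = 625.

L* = 625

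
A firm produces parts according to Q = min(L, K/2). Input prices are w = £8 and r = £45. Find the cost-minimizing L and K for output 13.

L* = 13, K* = 26

With a fixed-proportions technology, the cost-minimizing bundle uses no slack in either input: L = K/2 = Q.
So L = 13 and K = 2·13 = 26.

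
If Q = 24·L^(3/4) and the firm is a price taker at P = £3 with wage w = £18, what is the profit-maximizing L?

MP_L = (3/4)·24·L^(-1/4) = 18·L^(-1/4).
Profit maximization for a price taker requires P·MP_L = w: 3·18·L^(-1/4) = 18.
So L^(-1/4) = 1/3, which gives L = 81.

L* = 81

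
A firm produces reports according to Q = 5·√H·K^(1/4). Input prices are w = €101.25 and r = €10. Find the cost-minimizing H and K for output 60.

H* = 16, K* = 81

Cost minimization requires the marginal rate of technical substitution to equal the input-price ratio: MP_H/MP_K = w/r.
Here MP_H/MP_K = (1/2)·(K/H)/(1/4) = 2·(K/H). Setting this equal to 101.25/10 = 10.125 gives K = 5.0625H.
Substituting into Q = 60: 5·H^(1/2)·(5.0625H)^(1/4) = 60.
Solving, H = 16 and K = 81.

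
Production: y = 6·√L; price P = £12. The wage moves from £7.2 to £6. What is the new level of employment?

From P·MP_L = w with MP_L = 3·L^(-1/2), the labor demand is L(w) = (36/w)^(2).
At w = 7.2: L = 25. At w = 6: L = 36.

L* = 36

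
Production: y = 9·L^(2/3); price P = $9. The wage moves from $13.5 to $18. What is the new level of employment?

L* = 27

From P·MP_L = w with MP_L = 6·L^(-1/3), the labor demand is L(w) = (54/w)^(3).
At w = 13.5: L = 64. At w = 18: L = 27.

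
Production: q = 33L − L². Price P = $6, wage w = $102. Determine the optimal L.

The marginal product of L is MP_L = 33 − 2L.
A price-taking firm hires until the value of the marginal product equals the wage: P·MP_L = w, so 6·(33 − 2L) = 102.
Then 33 − 2L = 17, giving L = 8.

L* = 8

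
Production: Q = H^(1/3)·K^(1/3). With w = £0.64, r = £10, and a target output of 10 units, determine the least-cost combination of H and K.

H* = 125, K* = 8

Cost minimization requires the marginal rate of technical substitution to equal the input-price ratio: MP_H/MP_K = w/r.
Here MP_H/MP_K = (1/3)·(K/H)/(1/3) = (K/H). Setting this equal to 0.64/10 = 0.064 gives K = 0.064H.
Substituting into Q = 10: H^(1/3)·(0.064H)^(1/3) = 10.
Solving, H = 125 and K = 8.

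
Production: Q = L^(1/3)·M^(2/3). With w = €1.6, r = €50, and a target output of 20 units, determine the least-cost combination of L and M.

L* = 125, M* = 8

Cost minimization requires the marginal rate of technical substitution to equal the input-price ratio: MP_L/MP_M = w/r.
Here MP_L/MP_M = (1/3)·(M/L)/(2/3) = 0.5·(M/L). Setting this equal to 1.6/50 = 0.032 gives M = 0.064L.
Substituting into Q = 20: L^(1/3)·(0.064L)^(2/3) = 20.
Solving, L = 125 and M = 8.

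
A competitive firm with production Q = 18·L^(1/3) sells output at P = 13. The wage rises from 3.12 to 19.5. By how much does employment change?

From P·MP_L = w with MP_L = 6·L^(-2/3), the labor demand is L(w) = (78/w)^(3/2).
At w = 3.12: L = 125. At w = 19.5: L = 8.
ΔL = 8 − 125 = -117.

ΔL = -117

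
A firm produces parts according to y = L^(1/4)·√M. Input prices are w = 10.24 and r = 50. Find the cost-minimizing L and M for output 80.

L* = 625, M* = 256

Cost minimization requires the marginal rate of technical substitution to equal the input-price ratio: MP_L/MP_M = w/r.
Here MP_L/MP_M = (1/4)·(M/L)/(1/2) = 0.5·(M/L). Setting this equal to 10.24/50 = 0.2048 gives M = 0.4096L.
Substituting into y = 80: L^(1/4)·(0.4096L)^(1/2) = 80.
Solving, L = 625 and M = 256.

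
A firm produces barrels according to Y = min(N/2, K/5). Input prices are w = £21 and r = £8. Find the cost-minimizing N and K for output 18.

With a fixed-proportions technology, the cost-minimizing bundle uses no slack in either input: N/2 = K/5 = Y.
So N = 2·18 = 36 and K = 5·18 = 90.

N* = 36, K* = 90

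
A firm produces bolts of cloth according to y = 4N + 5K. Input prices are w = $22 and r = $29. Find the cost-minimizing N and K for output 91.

N* = 22.75, K* = 0

The inputs are perfect substitutes, so the firm uses whichever has the lower cost per unit of output.
Cost per unit of output via N is w/4 = 5.5; via K it is r/5 = 5.8. N is cheaper.
Producing y = 91 with N alone: N = 22.75, K = 0.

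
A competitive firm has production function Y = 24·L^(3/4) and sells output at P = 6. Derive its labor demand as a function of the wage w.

L(w) = (108/w)^(4)

MP_L = (3/4)·24·L^(-1/4) = 18·L^(-1/4).
Setting P·MP_L = w: 108·L^(-1/4) = w.
Solving for L: L^(-1/4) = w/108, so L = (108/w)^(4).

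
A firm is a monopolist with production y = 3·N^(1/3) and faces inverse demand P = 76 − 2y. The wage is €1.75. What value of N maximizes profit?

Marginal revenue from the inverse demand is MR = 76 − 4y.
The marginal product is MP_N = N^(-2/3).
A monopolist hires until marginal revenue product equals the wage: MR·MP_N = w.
At N, y = 3·N^(1/3). Substituting and solving: (76 − 12·N^(1/3))·N^(-2/3) = 1.75 gives N = 64.

N* = 64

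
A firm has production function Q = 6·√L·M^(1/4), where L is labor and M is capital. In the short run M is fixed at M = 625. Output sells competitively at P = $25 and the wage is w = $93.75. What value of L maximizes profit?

With M = 625, MP_L = (1/2)·6·L^(-1/2)·625^(1/4) = 15·L^(-1/2).
Profit maximization for a price taker requires P·MP_L = w: 25·15·L^(-1/2) = 93.75.
So L^(-1/2) = 0.25, which gives L = 16.

L* = 16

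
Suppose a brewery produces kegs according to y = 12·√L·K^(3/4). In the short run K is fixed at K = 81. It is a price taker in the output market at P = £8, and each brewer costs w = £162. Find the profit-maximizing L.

L* = 64

With K = 81, MP_L = (1/2)·12·L^(-1/2)·81^(3/4) = 162·L^(-1/2).
Profit maximization for a price taker requires P·MP_L = w: 8·162·L^(-1/2) = 162.
So L^(-1/2) = 0.125, which gives L = 64.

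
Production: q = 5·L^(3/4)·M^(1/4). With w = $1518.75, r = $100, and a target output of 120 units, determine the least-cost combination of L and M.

L* = 16, M* = 81

Cost minimization requires the marginal rate of technical substitution to equal the input-price ratio: MP_L/MP_M = w/r.
Here MP_L/MP_M = (3/4)·(M/L)/(1/4) = 3·(M/L). Setting this equal to 1518.75/100 = 15.1875 gives M = 5.0625L.
Substituting into q = 120: 5·L^(3/4)·(5.0625L)^(1/4) = 120.
Solving, L = 16 and M = 81.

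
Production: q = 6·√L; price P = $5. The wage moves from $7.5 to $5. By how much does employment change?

From P·MP_L = w with MP_L = 3·L^(-1/2), the labor demand is L(w) = (15/w)^(2).
At w = 7.5: L = 4. At w = 5: L = 9.
ΔL = 9 − 4 = 5.

ΔL = 5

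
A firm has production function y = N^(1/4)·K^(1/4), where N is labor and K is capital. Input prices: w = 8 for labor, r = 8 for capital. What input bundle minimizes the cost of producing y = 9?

N* = 81, K* = 81

Cost minimization requires the marginal rate of technical substitution to equal the input-price ratio: MP_N/MP_K = w/r.
Here MP_N/MP_K = (1/4)·(K/N)/(1/4) = (K/N). Setting this equal to 8/8 = 1 gives K = N.
Substituting into y = 9: N^(1/4)·(N)^(1/4) = 9.
Solving, N = 81 and K = 81.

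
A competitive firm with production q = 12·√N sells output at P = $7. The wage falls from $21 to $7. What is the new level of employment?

From P·MP_N = w with MP_N = 6·N^(-1/2), the labor demand is N(w) = (42/w)^(2).
At w = 21: N = 4. At w = 7: N = 36.

N* = 36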